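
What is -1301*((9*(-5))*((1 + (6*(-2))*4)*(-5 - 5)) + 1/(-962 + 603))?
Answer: 9878299151/359 ≈ 2.7516e+7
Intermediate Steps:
-1301*((9*(-5))*((1 + (6*(-2))*4)*(-5 - 5)) + 1/(-962 + 603)) = -1301*(-45*(1 - 12*4)*(-10) + 1/(-359)) = -1301*(-45*(1 - 48)*(-10) - 1/359) = -1301*(-(-2115)*(-10) - 1/359) = -1301*(-45*470 - 1/359) = -1301*(-21150 - 1/359) = -1301*(-7592851/359) = 9878299151/359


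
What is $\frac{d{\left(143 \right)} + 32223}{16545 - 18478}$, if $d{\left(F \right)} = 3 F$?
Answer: $- \frac{32652}{1933} \approx -16.892$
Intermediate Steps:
$\frac{d{\left(143 \right)} + 32223}{16545 - 18478} = \frac{3 \cdot 143 + 32223}{16545 - 18478} = \frac{429 + 32223}{-1933} = 32652 \left(- \frac{1}{1933}\right) = - \frac{32652}{1933}$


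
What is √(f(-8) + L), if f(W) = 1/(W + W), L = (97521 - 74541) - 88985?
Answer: 13*I*√6249/4 ≈ 256.91*I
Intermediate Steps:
L = -66005 (L = 22980 - 88985 = -66005)
f(W) = 1/(2*W)
√(f(-8) + L) = √((½)/(-8) - 66005) = √((½)*(-⅛) - 66005) = √(-1/16 - 66005) = √(-1056081/16) = 13*I*√6249/4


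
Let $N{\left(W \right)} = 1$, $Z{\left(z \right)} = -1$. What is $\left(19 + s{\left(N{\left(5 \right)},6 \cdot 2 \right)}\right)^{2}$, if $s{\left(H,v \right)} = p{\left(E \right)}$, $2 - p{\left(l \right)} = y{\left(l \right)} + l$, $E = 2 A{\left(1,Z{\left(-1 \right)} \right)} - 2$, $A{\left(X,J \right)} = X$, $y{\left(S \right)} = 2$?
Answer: $361$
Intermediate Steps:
$E = 0$ ($E = 2 \cdot 1 - 2 = 2 - 2 = 0$)
$p{\left(l \right)} = - l$ ($p{\left(l \right)} = 2 - \left(2 + l\right) = - l$)
$s{\left(H,v \right)} = 0$ ($s{\left(H,v \right)} = \left(-1\right) 0 = 0$)
$\left(19 + s{\left(N{\left(5 \right)},6 \cdot 2 \right)}\right)^{2} = \left(19 + 0\right)^{2} = 19^{2} = 361$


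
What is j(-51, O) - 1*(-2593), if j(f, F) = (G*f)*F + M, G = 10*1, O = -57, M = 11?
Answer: 31674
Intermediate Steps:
G = 10
j(f, F) = 11 + 10*F*f (j(f, F) = (10*f)*F + 11 = 10*F*f + 11 = 11 + 10*F*f)
j(-51, O) - 1*(-2593) = (11 + 10*(-57)*(-51)) - 1*(-2593) = (11 + 29070) + 2593 = 29081 + 2593 = 31674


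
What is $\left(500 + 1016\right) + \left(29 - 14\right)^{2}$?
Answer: $1741$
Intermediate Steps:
$\left(500 + 1016\right) + \left(29 - 14\right)^{2} = 1516 + \left(29 - 14\right)^{2} = 1516 + 15^{2} = 1516 + 225 = 1741$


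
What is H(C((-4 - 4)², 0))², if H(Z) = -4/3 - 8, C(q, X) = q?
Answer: 784/9 ≈ 87.111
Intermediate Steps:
H(Z) = -28/3 (H(Z) = -4*⅓ - 8 = -4/3 - 8 = -28/3)
H(C((-4 - 4)², 0))² = (-28/3)² = 784/9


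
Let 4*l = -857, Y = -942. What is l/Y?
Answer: 857/3768 ≈ 0.22744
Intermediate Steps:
l = -857/4 (l = (¼)*(-857) = -857/4 ≈ -214.25)
l/Y = -857/4/(-942) = -857/4*(-1/942) = 857/3768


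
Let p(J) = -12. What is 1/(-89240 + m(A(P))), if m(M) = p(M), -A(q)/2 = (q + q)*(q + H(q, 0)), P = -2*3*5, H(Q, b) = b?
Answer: -1/89252 ≈ -1.1204e-5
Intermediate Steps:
P = -30 (P = -6*5 = -30)
A(q) = -4*q² (A(q) = -2*(q + q)*(q + 0) = -2*2*q*q = -4*q²)
m(M) = -12
1/(-89240 + m(A(P))) = 1/(-89240 - 12) = 1/(-89252) = -1/89252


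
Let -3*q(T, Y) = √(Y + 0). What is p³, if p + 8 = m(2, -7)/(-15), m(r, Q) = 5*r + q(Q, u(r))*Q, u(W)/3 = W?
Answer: -147316/225 - 1065386*√6/30375 ≈ -740.65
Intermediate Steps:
u(W) = 3*W
q(T, Y) = -√Y/3 (q(T, Y) = -√(Y + 0)/3 = -√Y/3)
m(r, Q) = 5*r - Q*√3*√r/3 (m(r, Q) = 5*r + (-√3*√r/3)*Q = 5*r - Q*√3*√r/3)
p = -26/3 - 7*√6/45 (p = -8 + (5*2 - ⅓*(-7)*√3*√2)/(-15) = -8 + (10 + 7*√6/3)*(-1/15) = -8 + (-⅔ - 7*√6/45) = -26/3 - 7*√6/45 ≈ -9.0477)
p³ = (-26/3 - 7*√6/45)³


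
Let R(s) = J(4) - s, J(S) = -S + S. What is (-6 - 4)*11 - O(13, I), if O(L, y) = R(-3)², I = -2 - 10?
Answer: -119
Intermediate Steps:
I = -12
J(S) = 0
R(s) = -s (R(s) = 0 - s = -s)
O(L, y) = 9 (O(L, y) = (-1*(-3))² = 3² = 9)
(-6 - 4)*11 - O(13, I) = (-6 - 4)*11 - 1*9 = -10*11 - 9 = -110 - 9 = -119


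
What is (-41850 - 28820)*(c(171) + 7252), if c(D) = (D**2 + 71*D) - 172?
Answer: -3424809540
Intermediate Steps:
c(D) = -172 + D**2 + 71*D
(-41850 - 28820)*(c(171) + 7252) = (-41850 - 28820)*((-172 + 171**2 + 71*171) + 7252) = -70670*((-172 + 29241 + 12141) + 7252) = -70670*(41210 + 7252) = -70670*48462 = -3424809540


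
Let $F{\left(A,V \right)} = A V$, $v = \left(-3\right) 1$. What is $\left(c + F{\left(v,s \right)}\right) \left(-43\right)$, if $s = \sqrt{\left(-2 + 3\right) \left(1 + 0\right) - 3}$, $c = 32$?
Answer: $-1376 + 129 i \sqrt{2} \approx -1376.0 + 182.43 i$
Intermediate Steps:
$v = -3$
$s = i \sqrt{2}$ ($s = \sqrt{1 \cdot 1 - 3} = \sqrt{1 - 3} = \sqrt{-2} = i \sqrt{2} \approx 1.4142 i$)
$\left(c + F{\left(v,s \right)}\right) \left(-43\right) = \left(32 - 3 i \sqrt{2}\right) \left(-43\right) = -1376 + 129 i \sqrt{2}$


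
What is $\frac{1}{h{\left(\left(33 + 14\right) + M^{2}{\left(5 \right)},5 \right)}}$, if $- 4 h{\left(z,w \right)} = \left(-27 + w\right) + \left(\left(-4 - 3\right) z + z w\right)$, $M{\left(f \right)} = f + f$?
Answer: $\frac{1}{79} \approx 0.012658$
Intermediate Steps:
$M{\left(f \right)} = 2 f$
$h{\left(z,w \right)} = \frac{27}{4} - \frac{w}{4} + \frac{7 z}{4} - \frac{w z}{4}$ ($h{\left(z,w \right)} = - \frac{\left(-27 + w\right) + \left(\left(-4 - 3\right) z + z w\right)}{4} = - \frac{\left(-27 + w\right) + \left(\left(-4 - 3\right) z + w z\right)}{4} = - \frac{\left(-27 + w\right) + \left(- 7 z + w z\right)}{4} = - \frac{-27 + w - 7 z + w z}{4} = \frac{27}{4} - \frac{w}{4} + \frac{7 z}{4} - \frac{w z}{4}$)
$\frac{1}{h{\left(\left(33 + 14\right) + M^{2}{\left(5 \right)},5 \right)}} = \frac{1}{\frac{27}{4} - \frac{5}{4} + \frac{7 \left(\left(33 + 14\right) + \left(2 \cdot 5\right)^{2}\right)}{4} - \frac{5 \left(\left(33 + 14\right) + \left(2 \cdot 5\right)^{2}\right)}{4}} = \frac{1}{\frac{27}{4} - \frac{5}{4} + \frac{7 \left(47 + 10^{2}\right)}{4} - \frac{5 \left(47 + 10^{2}\right)}{4}} = \frac{1}{\frac{27}{4} - \frac{5}{4} + \frac{7 \left(47 + 100\right)}{4} - \frac{5 \left(47 + 100\right)}{4}} = \frac{1}{\frac{27}{4} - \frac{5}{4} + \frac{7}{4} \cdot 147 - \frac{5}{4} \cdot 147} = \frac{1}{\frac{27}{4} - \frac{5}{4} + \frac{1029}{4} - \frac{735}{4}} = \frac{1}{79}$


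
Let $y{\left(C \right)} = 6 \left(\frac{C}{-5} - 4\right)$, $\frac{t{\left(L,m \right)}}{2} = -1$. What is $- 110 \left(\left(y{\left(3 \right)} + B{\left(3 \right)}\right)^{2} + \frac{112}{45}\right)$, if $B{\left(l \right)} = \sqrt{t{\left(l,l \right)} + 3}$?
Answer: $- \frac{3514742}{45} \approx -78105.0$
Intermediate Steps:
$t{\left(L,m \right)} = -2$ ($t{\left(L,m \right)} = 2 \left(-1\right) = -2$)
$y{\left(C \right)} = -24 - \frac{6 C}{5}$ ($y{\left(C \right)} = 6 \left(C \left(- \frac{1}{5}\right) - 4\right) = 6 \left(- \frac{C}{5} - 4\right) = 6 \left(-4 - \frac{C}{5}\right) = -24 - \frac{6 C}{5}$)
$B{\left(l \right)} = 1$ ($B{\left(l \right)} = \sqrt{-2 + 3} = \sqrt{1} = 1$)
$- 110 \left(\left(y{\left(3 \right)} + B{\left(3 \right)}\right)^{2} + \frac{112}{45}\right) = - 110 \left(\left(\left(-24 - \frac{18}{5}\right) + 1\right)^{2} + \frac{112}{45}\right) = - 110 \left(\left(\left(-24 - \frac{18}{5}\right) + 1\right)^{2} + 112 \cdot \frac{1}{45}\right) = - 110 \left(\left(- \frac{138}{5} + 1\right)^{2} + \frac{112}{45}\right) = - 110 \left(\left(- \frac{133}{5}\right)^{2} + \frac{112}{45}\right) = - 110 \left(\frac{17689}{25} + \frac{112}{45}\right) = \left(-110\right) \frac{159761}{225} = - \frac{3514742}{45}$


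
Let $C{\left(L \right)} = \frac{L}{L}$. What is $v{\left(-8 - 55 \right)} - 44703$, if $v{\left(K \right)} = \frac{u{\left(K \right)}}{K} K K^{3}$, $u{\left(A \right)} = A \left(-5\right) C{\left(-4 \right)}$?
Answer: $-78809508$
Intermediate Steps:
$C{\left(L \right)} = 1$
$u{\left(A \right)} = - 5 A$ ($u{\left(A \right)} = A \left(-5\right) 1 = - 5 A 1 = - 5 A$)
$v{\left(K \right)} = - 5 K^{4}$ ($v{\left(K \right)} = \frac{\left(-5\right) K}{K} K K^{3} = - 5 K K^{3} = - 5 K^{4}$)
$v{\left(-8 - 55 \right)} - 44703 = - 5 \left(-8 - 55\right)^{4} - 44703 = - 5 \left(-63\right)^{4} - 44703 = \left(-5\right) 15752961 - 44703 = -78764805 - 44703 = -78809508$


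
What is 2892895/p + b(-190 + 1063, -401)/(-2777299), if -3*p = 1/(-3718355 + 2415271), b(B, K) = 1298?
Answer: 31408628710341376162/2777299 ≈ 1.1309e+13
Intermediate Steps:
p = 1/3909252 (p = -1/(3*(-3718355 + 2415271)) = -⅓/(-1303084) = -⅓*(-1/1303084) = 1/3909252 ≈ 2.5580e-7)
2892895/p + b(-190 + 1063, -401)/(-2777299) = 2892895/(1/3909252) + 1298/(-2777299) = 2892895*3909252 + 1298*(-1/2777299) = 11309055564540 - 1298/2777299 = 31408628710341376162/2777299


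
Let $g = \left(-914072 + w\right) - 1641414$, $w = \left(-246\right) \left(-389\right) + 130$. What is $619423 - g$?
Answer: $3079085$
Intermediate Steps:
$w = 95824$ ($w = 95694 + 130 = 95824$)
$g = -2459662$ ($g = \left(-914072 + 95824\right) - 1641414 = -818248 - 1641414 = -2459662$)
$619423 - g = 619423 - -2459662 = 619423 + 2459662 = 3079085$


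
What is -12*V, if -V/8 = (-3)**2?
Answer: 864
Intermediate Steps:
V = -72 (V = -8*(-3)**2 = -8*9 = -72)
-12*V = -12*(-72) = 864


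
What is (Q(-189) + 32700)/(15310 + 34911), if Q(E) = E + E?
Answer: 32322/50221 ≈ 0.64360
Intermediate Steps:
Q(E) = 2*E
(Q(-189) + 32700)/(15310 + 34911) = (2*(-189) + 32700)/(15310 + 34911) = (-378 + 32700)/50221 = 32322*(1/50221) = 32322/50221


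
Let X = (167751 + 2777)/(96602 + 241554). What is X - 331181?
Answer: -27997667927/84539 ≈ -3.3118e+5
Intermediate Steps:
X = 42632/84539 (X = 170528/338156 = 170528*(1/338156) = 42632/84539 ≈ 0.50429)
X - 331181 = 42632/84539 - 331181 = -27997667927/84539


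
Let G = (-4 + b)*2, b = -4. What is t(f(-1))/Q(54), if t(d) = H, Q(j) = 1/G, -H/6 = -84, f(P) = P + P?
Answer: -8064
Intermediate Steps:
G = -16 (G = (-4 - 4)*2 = -8*2 = -16)
f(P) = 2*P
H = 504 (H = -6*(-84) = 504)
Q(j) = -1/16 (Q(j) = 1/(-16) = -1/16)
t(d) = 504
t(f(-1))/Q(54) = 504/(-1/16) = 504*(-16) = -8064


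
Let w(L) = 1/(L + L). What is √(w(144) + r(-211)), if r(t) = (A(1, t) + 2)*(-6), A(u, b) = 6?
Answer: I*√27646/24 ≈ 6.928*I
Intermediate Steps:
w(L) = 1/(2*L)
r(t) = -48 (r(t) = (6 + 2)*(-6) = 8*(-6) = -48)
√(w(144) + r(-211)) = √((½)/144 - 48) = √((½)*(1/144) - 48) = √(1/288 - 48) = √(-13823/288) = I*√27646/24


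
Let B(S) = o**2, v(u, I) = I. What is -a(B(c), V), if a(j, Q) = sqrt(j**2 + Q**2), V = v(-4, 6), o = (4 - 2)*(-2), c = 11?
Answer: -2*sqrt(73) ≈ -17.088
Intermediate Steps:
o = -4 (o = 2*(-2) = -4)
V = 6
B(S) = 16 (B(S) = (-4)**2 = 16)
a(j, Q) = sqrt(Q**2 + j**2)
-a(B(c), V) = -sqrt(6**2 + 16**2) = -sqrt(36 + 256) = -sqrt(292) = -2*sqrt(73)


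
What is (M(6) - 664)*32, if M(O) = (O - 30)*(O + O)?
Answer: -30464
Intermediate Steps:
M(O) = 2*O*(-30 + O) (M(O) = (-30 + O)*(2*O) = 2*O*(-30 + O))
(M(6) - 664)*32 = (2*6*(-30 + 6) - 664)*32 = (2*6*(-24) - 664)*32 = (-288 - 664)*32 = -952*32 = -30464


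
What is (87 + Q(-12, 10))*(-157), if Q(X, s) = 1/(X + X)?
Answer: -327659/24 ≈ -13652.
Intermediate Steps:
Q(X, s) = 1/(2*X)
(87 + Q(-12, 10))*(-157) = (87 + (½)/(-12))*(-157) = (87 + (½)*(-1/12))*(-157) = (87 - 1/24)*(-157) = (2087/24)*(-157) = -327659/24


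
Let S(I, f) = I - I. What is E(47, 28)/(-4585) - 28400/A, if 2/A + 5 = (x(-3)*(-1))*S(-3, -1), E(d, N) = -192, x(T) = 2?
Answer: 325535192/4585 ≈ 71000.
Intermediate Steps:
S(I, f) = 0
A = -⅖ (A = 2/(-5 + (2*(-1))*0) = 2/(-5 - 2*0) = 2/(-5 + 0) = 2/(-5) = 2*(-⅕) = -⅖ ≈ -0.40000)
E(47, 28)/(-4585) - 28400/A = -192/(-4585) - 28400/(-⅖) = -192*(-1/4585) - 28400*(-5/2) = 192/4585 + 71000 = 325535192/4585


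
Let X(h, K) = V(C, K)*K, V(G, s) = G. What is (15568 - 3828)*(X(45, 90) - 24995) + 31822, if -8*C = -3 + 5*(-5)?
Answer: -289711378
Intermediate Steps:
C = 7/2 (C = -(-3 + 5*(-5))/8 = -(-3 - 25)/8 = -⅛*(-28) = 7/2 ≈ 3.5000)
X(h, K) = 7*K/2
(15568 - 3828)*(X(45, 90) - 24995) + 31822 = (15568 - 3828)*((7/2)*90 - 24995) + 31822 = 11740*(315 - 24995) + 31822 = 11740*(-24680) + 31822 = -289743200 + 31822 = -289711378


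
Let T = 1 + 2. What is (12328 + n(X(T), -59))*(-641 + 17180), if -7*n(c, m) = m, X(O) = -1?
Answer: 1428225345/7 ≈ 2.0403e+8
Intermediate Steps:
T = 3
n(c, m) = -m/7
(12328 + n(X(T), -59))*(-641 + 17180) = (12328 - ⅐*(-59))*(-641 + 17180) = (12328 + 59/7)*16539 = (86355/7)*16539 = 1428225345/7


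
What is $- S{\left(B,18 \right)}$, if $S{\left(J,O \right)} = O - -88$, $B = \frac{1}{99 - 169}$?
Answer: $-106$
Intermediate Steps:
$B = - \frac{1}{70}$ ($B = \frac{1}{-70} = - \frac{1}{70} \approx -0.014286$)
$S{\left(J,O \right)} = 88 + O$ ($S{\left(J,O \right)} = O + 88 = 88 + O$)
$- S{\left(B,18 \right)} = - (88 + 18) = \left(-1\right) 106 = -106$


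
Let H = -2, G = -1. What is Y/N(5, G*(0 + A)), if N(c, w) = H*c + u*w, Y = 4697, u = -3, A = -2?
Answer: -4697/16 ≈ -293.56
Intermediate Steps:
N(c, w) = -3*w - 2*c (N(c, w) = -2*c - 3*w = -3*w - 2*c)
Y/N(5, G*(0 + A)) = 4697/(-(-3)*(0 - 2) - 2*5) = 4697/(-(-3)*(-2) - 10) = 4697/(-3*2 - 10) = 4697/(-6 - 10) = 4697/(-16) = -1/16*4697 = -4697/16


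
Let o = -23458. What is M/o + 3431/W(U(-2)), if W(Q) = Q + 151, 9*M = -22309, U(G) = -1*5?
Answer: 2491838/105561 ≈ 23.606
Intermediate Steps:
U(G) = -5
M = -22309/9 (M = (1/9)*(-22309) = -22309/9 ≈ -2478.8)
W(Q) = 151 + Q
M/o + 3431/W(U(-2)) = -22309/9/(-23458) + 3431/(151 - 5) = -22309/9*(-1/23458) + 3431/146 = 22309/211122 + 3431*(1/146) = 22309/211122 + 47/2 = 2491838/105561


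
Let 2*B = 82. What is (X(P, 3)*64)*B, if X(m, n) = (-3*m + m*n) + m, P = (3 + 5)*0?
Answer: 0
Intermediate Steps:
B = 41 (B = (½)*82 = 41)
P = 0 (P = 8*0 = 0)
X(m, n) = -2*m + m*n
(X(P, 3)*64)*B = ((0*(-2 + 3))*64)*41 = ((0*1)*64)*41 = (0*64)*41 = 0*41 = 0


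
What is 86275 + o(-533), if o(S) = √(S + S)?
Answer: 86275 + I*√1066 ≈ 86275.0 + 32.65*I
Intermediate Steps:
o(S) = √2*√S (o(S) = √(2*S) = √2*√S)
86275 + o(-533) = 86275 + √2*√(-533) = 86275 + √2*(I*√533) = 86275 + I*√1066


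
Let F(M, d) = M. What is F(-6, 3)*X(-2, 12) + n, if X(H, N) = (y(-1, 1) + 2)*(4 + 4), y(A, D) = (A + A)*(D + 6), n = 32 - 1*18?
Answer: 590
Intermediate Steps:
n = 14 (n = 32 - 18 = 14)
y(A, D) = 2*A*(6 + D) (y(A, D) = (2*A)*(6 + D) = 2*A*(6 + D))
X(H, N) = -96 (X(H, N) = (2*(-1)*(6 + 1) + 2)*(4 + 4) = (2*(-1)*7 + 2)*8 = (-14 + 2)*8 = -12*8 = -96)
F(-6, 3)*X(-2, 12) + n = -6*(-96) + 14 = 576 + 14 = 590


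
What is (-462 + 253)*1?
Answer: -209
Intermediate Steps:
(-462 + 253)*1 = -209*1 = -209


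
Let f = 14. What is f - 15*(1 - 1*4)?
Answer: 59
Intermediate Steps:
f - 15*(1 - 1*4) = 14 - 15*(1 - 1*4) = 14 - 15*(1 - 4) = 14 - 15*(-3) = 14 + 45 = 59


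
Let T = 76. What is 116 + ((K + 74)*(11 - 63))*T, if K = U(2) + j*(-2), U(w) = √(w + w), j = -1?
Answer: -308140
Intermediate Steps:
U(w) = √2*√w (U(w) = √(2*w) = √2*√w)
K = 4 (K = √2*√2 - 1*(-2) = 2 + 2 = 4)
116 + ((K + 74)*(11 - 63))*T = 116 + ((4 + 74)*(11 - 63))*76 = 116 + (78*(-52))*76 = 116 - 4056*76 = 116 - 308256 = -308140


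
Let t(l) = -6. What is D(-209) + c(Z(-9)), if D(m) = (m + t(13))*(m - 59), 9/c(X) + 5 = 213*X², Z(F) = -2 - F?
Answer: 601091849/10432 ≈ 57620.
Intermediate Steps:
c(X) = 9/(-5 + 213*X²)
D(m) = (-59 + m)*(-6 + m) (D(m) = (m - 6)*(m - 59) = (-6 + m)*(-59 + m) = (-59 + m)*(-6 + m))
D(-209) + c(Z(-9)) = (354 + (-209)² - 65*(-209)) + 9/(-5 + 213*(-2 - 1*(-9))²) = (354 + 43681 + 13585) + 9/(-5 + 213*(-2 + 9)²) = 57620 + 9/(-5 + 213*7²) = 57620 + 9/(-5 + 213*49) = 57620 + 9/(-5 + 10437) = 57620 + 9/10432 = 601091849/10432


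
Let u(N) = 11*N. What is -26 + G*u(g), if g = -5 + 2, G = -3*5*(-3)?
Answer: -1511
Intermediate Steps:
G = 45 (G = -15*(-3) = 45)
g = -3
-26 + G*u(g) = -26 + 45*(11*(-3)) = -26 + 45*(-33) = -26 - 1485 = -1511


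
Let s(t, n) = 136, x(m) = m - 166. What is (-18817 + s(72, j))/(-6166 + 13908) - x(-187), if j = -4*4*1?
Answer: 2714245/7742 ≈ 350.59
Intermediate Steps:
x(m) = -166 + m
j = -16 (j = -16*1 = -16)
(-18817 + s(72, j))/(-6166 + 13908) - x(-187) = (-18817 + 136)/(-6166 + 13908) - (-166 - 187) = -18681/7742 - 1*(-353) = -18681*1/7742 + 353 = -18681/7742 + 353 = 2714245/7742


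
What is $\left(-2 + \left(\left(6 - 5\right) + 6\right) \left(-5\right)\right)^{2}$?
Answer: $1369$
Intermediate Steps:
$\left(-2 + \left(\left(6 - 5\right) + 6\right) \left(-5\right)\right)^{2} = \left(-2 + \left(1 + 6\right) \left(-5\right)\right)^{2} = \left(-2 + 7 \left(-5\right)\right)^{2} = \left(-2 - 35\right)^{2} = \left(-37\right)^{2} = 1369$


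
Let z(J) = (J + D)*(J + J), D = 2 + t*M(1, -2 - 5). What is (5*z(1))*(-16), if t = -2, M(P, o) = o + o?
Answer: -4960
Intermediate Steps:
M(P, o) = 2*o
D = 30 (D = 2 - 4*(-2 - 5) = 2 - 4*(-7) = 2 - 2*(-14) = 2 + 28 = 30)
z(J) = 2*J*(30 + J) (z(J) = (J + 30)*(J + J) = (30 + J)*(2*J) = 2*J*(30 + J))
(5*z(1))*(-16) = (5*(2*1*(30 + 1)))*(-16) = (5*(2*1*31))*(-16) = (5*62)*(-16) = 310*(-16) = -4960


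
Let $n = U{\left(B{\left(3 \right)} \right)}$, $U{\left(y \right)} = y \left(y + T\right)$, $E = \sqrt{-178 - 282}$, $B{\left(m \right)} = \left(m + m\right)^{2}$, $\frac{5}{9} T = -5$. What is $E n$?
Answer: $1944 i \sqrt{115} \approx 20847.0 i$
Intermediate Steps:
$T = -9$ ($T = \frac{9}{5} \left(-5\right) = -9$)
$B{\left(m \right)} = 4 m^{2}$ ($B{\left(m \right)} = \left(2 m\right)^{2} = 4 m^{2}$)
$E = 2 i \sqrt{115}$ ($E = \sqrt{-460} = 2 i \sqrt{115} \approx 21.448 i$)
$U{\left(y \right)} = y \left(-9 + y\right)$ ($U{\left(y \right)} = y \left(y - 9\right) = y \left(-9 + y\right)$)
$n = 972$ ($n = 4 \cdot 3^{2} \left(-9 + 4 \cdot 3^{2}\right) = 4 \cdot 9 \left(-9 + 4 \cdot 9\right) = 36 \left(-9 + 36\right) = 36 \cdot 27 = 972$)
$E n = 2 i \sqrt{115} \cdot 972 = 1944 i \sqrt{115}$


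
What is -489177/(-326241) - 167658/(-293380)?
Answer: 11011758991/5317365810 ≈ 2.0709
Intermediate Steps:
-489177/(-326241) - 167658/(-293380) = -489177*(-1/326241) - 167658*(-1/293380) = 54353/36249 + 83829/146690 = 11011758991/5317365810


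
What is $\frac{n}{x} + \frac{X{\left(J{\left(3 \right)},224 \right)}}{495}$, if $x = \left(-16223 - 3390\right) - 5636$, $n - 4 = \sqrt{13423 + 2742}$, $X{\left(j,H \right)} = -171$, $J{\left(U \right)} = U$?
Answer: $- \frac{479951}{1388695} - \frac{\sqrt{16165}}{25249} \approx -0.35065$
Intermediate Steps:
$n = 4 + \sqrt{16165}$ ($n = 4 + \sqrt{13423 + 2742} = 4 + \sqrt{16165} \approx 131.14$)
$x = -25249$ ($x = -19613 - 5636 = -25249$)
$\frac{n}{x} + \frac{X{\left(J{\left(3 \right)},224 \right)}}{495} = \frac{4 + \sqrt{16165}}{-25249} - \frac{171}{495} = \left(4 + \sqrt{16165}\right) \left(- \frac{1}{25249}\right) - \frac{19}{55} = \left(- \frac{4}{25249} - \frac{\sqrt{16165}}{25249}\right) - \frac{19}{55} = - \frac{479951}{1388695} - \frac{\sqrt{16165}}{25249}$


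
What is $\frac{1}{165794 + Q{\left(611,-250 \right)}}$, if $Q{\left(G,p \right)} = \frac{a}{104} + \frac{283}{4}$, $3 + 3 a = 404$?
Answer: $\frac{312}{51750203} \approx 6.029 \cdot 10^{-6}$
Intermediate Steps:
$a = \frac{401}{3}$ ($a = -1 + \frac{1}{3} \cdot 404 = -1 + \frac{404}{3} = \frac{401}{3} \approx 133.67$)
$Q{\left(G,p \right)} = \frac{22475}{312}$ ($Q{\left(G,p \right)} = \frac{401}{3 \cdot 104} + \frac{283}{4} = \frac{401}{3} \cdot \frac{1}{104} + 283 \cdot \frac{1}{4} = \frac{401}{312} + \frac{283}{4} = \frac{22475}{312}$)
$\frac{1}{165794 + Q{\left(611,-250 \right)}} = \frac{1}{165794 + \frac{22475}{312}} = \frac{1}{\frac{51750203}{312}} = \frac{312}{51750203}$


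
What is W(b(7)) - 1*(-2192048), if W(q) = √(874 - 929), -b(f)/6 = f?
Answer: 2192048 + I*√55 ≈ 2.192e+6 + 7.4162*I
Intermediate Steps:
b(f) = -6*f
W(q) = I*√55 (W(q) = √(-55) = I*√55)
W(b(7)) - 1*(-2192048) = I*√55 - 1*(-2192048) = I*√55 + 2192048 = 2192048 + I*√55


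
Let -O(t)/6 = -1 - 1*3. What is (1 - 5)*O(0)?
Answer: -96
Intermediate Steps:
O(t) = 24 (O(t) = -6*(-1 - 1*3) = -6*(-1 - 3) = -6*(-4) = 24)
(1 - 5)*O(0) = (1 - 5)*24 = -4*24 = -96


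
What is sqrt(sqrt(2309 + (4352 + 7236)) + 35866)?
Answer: sqrt(35866 + sqrt(13897)) ≈ 189.69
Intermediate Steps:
sqrt(sqrt(2309 + (4352 + 7236)) + 35866) = sqrt(sqrt(2309 + 11588) + 35866) = sqrt(sqrt(13897) + 35866) = sqrt(35866 + sqrt(13897))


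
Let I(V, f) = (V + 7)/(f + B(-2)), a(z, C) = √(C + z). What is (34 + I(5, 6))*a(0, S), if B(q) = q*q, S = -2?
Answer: 176*I*√2/5 ≈ 49.78*I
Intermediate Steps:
B(q) = q²
I(V, f) = (7 + V)/(4 + f) (I(V, f) = (V + 7)/(f + (-2)²) = (7 + V)/(f + 4) = (7 + V)/(4 + f))
(34 + I(5, 6))*a(0, S) = (34 + (7 + 5)/(4 + 6))*√(-2 + 0) = (34 + 12/10)*√(-2) = (34 + (⅒)*12)*(I*√2) = (34 + 6/5)*(I*√2) = 176*(I*√2)/5 = 176*I*√2/5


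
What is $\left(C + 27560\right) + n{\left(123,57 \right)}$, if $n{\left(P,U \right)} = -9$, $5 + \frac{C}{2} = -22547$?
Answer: $-17553$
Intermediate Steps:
$C = -45104$ ($C = -10 + 2 \left(-22547\right) = -10 - 45094 = -45104$)
$\left(C + 27560\right) + n{\left(123,57 \right)} = \left(-45104 + 27560\right) - 9 = -17544 - 9 = -17553$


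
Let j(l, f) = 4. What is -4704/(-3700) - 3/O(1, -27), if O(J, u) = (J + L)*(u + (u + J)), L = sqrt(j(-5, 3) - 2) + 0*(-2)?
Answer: 59553/49025 + 3*sqrt(2)/53 ≈ 1.2948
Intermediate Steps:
L = sqrt(2) (L = sqrt(4 - 2) + 0*(-2) = sqrt(2) + 0 = sqrt(2) ≈ 1.4142)
O(J, u) = (J + sqrt(2))*(J + 2*u) (O(J, u) = (J + sqrt(2))*(u + (u + J)) = (J + sqrt(2))*(u + (J + u)) = (J + sqrt(2))*(J + 2*u))
-4704/(-3700) - 3/O(1, -27) = -4704/(-3700) - 3/(1**2 + 1*sqrt(2) + 2*1*(-27) + 2*(-27)*sqrt(2)) = -4704*(-1/3700) - 3/(1 + sqrt(2) - 54 - 54*sqrt(2)) = 1176/925 - 3/(-53 - 53*sqrt(2))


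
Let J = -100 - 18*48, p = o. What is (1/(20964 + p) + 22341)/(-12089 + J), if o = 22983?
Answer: -981819928/573640191 ≈ -1.7116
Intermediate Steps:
p = 22983
J = -964 (J = -100 - 864 = -964)
(1/(20964 + p) + 22341)/(-12089 + J) = (1/(20964 + 22983) + 22341)/(-12089 - 964) = (1/43947 + 22341)/(-13053) = (1/43947 + 22341)*(-1/13053) = (981819928/43947)*(-1/13053) = -981819928/573640191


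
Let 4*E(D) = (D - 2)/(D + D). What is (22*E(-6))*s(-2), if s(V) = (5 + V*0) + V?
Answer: 11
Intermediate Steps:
s(V) = 5 + V (s(V) = (5 + 0) + V = 5 + V)
E(D) = (-2 + D)/(8*D) (E(D) = ((D - 2)/(D + D))/4 = ((-2 + D)/((2*D)))/4 = ((-2 + D)*(1/(2*D)))/4 = ((-2 + D)/(2*D))/4 = (-2 + D)/(8*D))
(22*E(-6))*s(-2) = (22*((⅛)*(-2 - 6)/(-6)))*(5 - 2) = (22*((⅛)*(-⅙)*(-8)))*3 = (22*(⅙))*3 = (11/3)*3 = 11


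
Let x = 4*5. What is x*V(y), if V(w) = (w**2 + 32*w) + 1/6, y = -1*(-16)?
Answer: 46090/3 ≈ 15363.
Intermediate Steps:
y = 16
V(w) = 1/6 + w**2 + 32*w (V(w) = (w**2 + 32*w) + 1/6 = 1/6 + w**2 + 32*w)
x = 20
x*V(y) = 20*(1/6 + 16**2 + 32*16) = 20*(1/6 + 256 + 512) = 20*(4609/6) = 46090/3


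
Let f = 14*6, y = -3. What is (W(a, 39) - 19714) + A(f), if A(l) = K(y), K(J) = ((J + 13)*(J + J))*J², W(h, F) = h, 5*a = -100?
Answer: -20274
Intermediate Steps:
a = -20 (a = (⅕)*(-100) = -20)
f = 84
K(J) = 2*J³*(13 + J) (K(J) = ((13 + J)*(2*J))*J² = (2*J*(13 + J))*J² = 2*J³*(13 + J))
A(l) = -540 (A(l) = 2*(-3)³*(13 - 3) = 2*(-27)*10 = -540)
(W(a, 39) - 19714) + A(f) = (-20 - 19714) - 540 = -19734 - 540 = -20274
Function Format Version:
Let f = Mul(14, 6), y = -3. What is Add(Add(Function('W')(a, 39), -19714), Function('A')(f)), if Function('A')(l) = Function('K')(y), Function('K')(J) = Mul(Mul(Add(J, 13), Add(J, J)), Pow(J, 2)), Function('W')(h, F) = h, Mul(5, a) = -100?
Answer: -20274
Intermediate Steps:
a = -20 (a = Mul(Rational(1, 5), -100) = -20)
f = 84
Function('K')(J) = Mul(2, Pow(J, 3), Add(13, J)) (Function('K')(J) = Mul(Mul(Add(13, J), Mul(2, J)), Pow(J, 2)) = Mul(Mul(2, J, Add(13, J)), Pow(J, 2)) = Mul(2, Pow(J, 3), Add(13, J)))
Function('A')(l) = -540 (Function('A')(l) = Mul(2, Pow(-3, 3), Add(13, -3)) = Mul(2, -27, 10) = -540)
Add(Add(Function('W')(a, 39), -19714), Function('A')(f)) = Add(Add(-20, -19714), -540) = Add(-19734, -540) = -20274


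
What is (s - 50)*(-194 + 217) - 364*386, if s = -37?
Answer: -142505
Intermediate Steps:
(s - 50)*(-194 + 217) - 364*386 = (-37 - 50)*(-194 + 217) - 364*386 = -87*23 - 140504 = -2001 - 140504 = -142505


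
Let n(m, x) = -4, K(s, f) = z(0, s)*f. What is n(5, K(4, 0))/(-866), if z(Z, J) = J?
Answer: 2/433 ≈ 0.0046189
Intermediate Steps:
K(s, f) = f*s (K(s, f) = s*f = f*s)
n(5, K(4, 0))/(-866) = -4/(-866) = -1/866*(-4) = 2/433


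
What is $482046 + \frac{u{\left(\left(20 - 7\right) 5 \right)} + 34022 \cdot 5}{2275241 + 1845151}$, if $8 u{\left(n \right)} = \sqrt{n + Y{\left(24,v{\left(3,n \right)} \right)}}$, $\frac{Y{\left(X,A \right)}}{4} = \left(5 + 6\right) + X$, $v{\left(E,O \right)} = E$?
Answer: $\frac{993109326071}{2060196} + \frac{\sqrt{205}}{32963136} \approx 4.8205 \cdot 10^{5}$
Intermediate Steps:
$Y{\left(X,A \right)} = 44 + 4 X$ ($Y{\left(X,A \right)} = 4 \left(\left(5 + 6\right) + X\right) = 4 \left(11 + X\right) = 44 + 4 X$)
$u{\left(n \right)} = \frac{\sqrt{140 + n}}{8}$ ($u{\left(n \right)} = \frac{\sqrt{n + \left(44 + 4 \cdot 24\right)}}{8} = \frac{\sqrt{n + \left(44 + 96\right)}}{8} = \frac{\sqrt{n + 140}}{8} = \frac{\sqrt{140 + n}}{8}$)
$482046 + \frac{u{\left(\left(20 - 7\right) 5 \right)} + 34022 \cdot 5}{2275241 + 1845151} = 482046 + \frac{\frac{\sqrt{140 + \left(20 - 7\right) 5}}{8} + 34022 \cdot 5}{2275241 + 1845151} = 482046 + \frac{\frac{\sqrt{140 + 13 \cdot 5}}{8} + 170110}{4120392} = 482046 + \left(\frac{\sqrt{140 + 65}}{8} + 170110\right) \frac{1}{4120392} = 482046 + \left(\frac{\sqrt{205}}{8} + 170110\right) \frac{1}{4120392} = 482046 + \left(170110 + \frac{\sqrt{205}}{8}\right) \frac{1}{4120392} = 482046 + \left(\frac{85055}{2060196} + \frac{\sqrt{205}}{32963136}\right) = \frac{993109326071}{2060196} + \frac{\sqrt{205}}{32963136}$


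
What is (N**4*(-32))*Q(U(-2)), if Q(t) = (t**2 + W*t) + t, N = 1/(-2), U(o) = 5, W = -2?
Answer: -40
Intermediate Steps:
N = -1/2 ≈ -0.50000
Q(t) = t**2 - t (Q(t) = (t**2 - 2*t) + t = t**2 - t)
(N**4*(-32))*Q(U(-2)) = ((-1/2)**4*(-32))*(5*(-1 + 5)) = ((1/16)*(-32))*(5*4) = -2*20 = -40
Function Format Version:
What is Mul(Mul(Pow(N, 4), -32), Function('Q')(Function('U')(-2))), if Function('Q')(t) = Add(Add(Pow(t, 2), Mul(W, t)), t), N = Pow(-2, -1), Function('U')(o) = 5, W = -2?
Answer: -40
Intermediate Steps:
N = Rational(-1, 2) ≈ -0.50000
Function('Q')(t) = Add(Pow(t, 2), Mul(-1, t)) (Function('Q')(t) = Add(Add(Pow(t, 2), Mul(-2, t)), t) = Add(Pow(t, 2), Mul(-1, t)))
Mul(Mul(Pow(N, 4), -32), Function('Q')(Function('U')(-2))) = Mul(Mul(Pow(Rational(-1, 2), 4), -32), Mul(5, Add(-1, 5))) = Mul(Mul(Rational(1, 16), -32), Mul(5, 4)) = Mul(-2, 20) = -40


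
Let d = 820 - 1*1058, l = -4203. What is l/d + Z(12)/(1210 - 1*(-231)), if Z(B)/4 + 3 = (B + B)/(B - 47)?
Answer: 30265071/1714790 ≈ 17.649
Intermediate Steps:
Z(B) = -12 + 8*B/(-47 + B) (Z(B) = -12 + 4*((B + B)/(B - 47)) = -12 + 4*((2*B)/(-47 + B)) = -12 + 4*(2*B/(-47 + B)) = -12 + 8*B/(-47 + B))
d = -238 (d = 820 - 1058 = -238)
l/d + Z(12)/(1210 - 1*(-231)) = -4203/(-238) + (4*(141 - 1*12)/(-47 + 12))/(1210 - 1*(-231)) = -4203*(-1/238) + (4*(141 - 12)/(-35))/(1210 + 231) = 4203/238 + (4*(-1/35)*129)/1441 = 4203/238 - 516/35*1/1441 = 4203/238 - 516/50435 = 30265071/1714790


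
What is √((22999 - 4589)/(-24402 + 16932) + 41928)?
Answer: 5*√103977005/249 ≈ 204.76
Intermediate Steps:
√((22999 - 4589)/(-24402 + 16932) + 41928) = √(18410/(-7470) + 41928) = √(18410*(-1/7470) + 41928) = √(-1841/747 + 41928) = √(31318375/747) = 5*√103977005/249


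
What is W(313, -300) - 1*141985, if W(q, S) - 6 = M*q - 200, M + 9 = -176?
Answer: -200084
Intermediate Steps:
M = -185 (M = -9 - 176 = -185)
W(q, S) = -194 - 185*q (W(q, S) = 6 + (-185*q - 200) = 6 + (-200 - 185*q) = -194 - 185*q)
W(313, -300) - 1*141985 = (-194 - 185*313) - 1*141985 = (-194 - 57905) - 141985 = -58099 - 141985 = -200084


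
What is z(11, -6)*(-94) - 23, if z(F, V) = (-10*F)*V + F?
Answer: -63097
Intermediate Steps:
z(F, V) = F - 10*F*V (z(F, V) = -10*F*V + F = F - 10*F*V)
z(11, -6)*(-94) - 23 = (11*(1 - 10*(-6)))*(-94) - 23 = (11*(1 + 60))*(-94) - 23 = (11*61)*(-94) - 23 = 671*(-94) - 23 = -63074 - 23 = -63097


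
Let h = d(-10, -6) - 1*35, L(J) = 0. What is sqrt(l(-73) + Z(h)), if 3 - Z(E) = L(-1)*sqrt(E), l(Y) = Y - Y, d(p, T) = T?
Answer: sqrt(3) ≈ 1.7320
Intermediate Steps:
h = -41 (h = -6 - 1*35 = -6 - 35 = -41)
l(Y) = 0
Z(E) = 3 (Z(E) = 3 - 0*sqrt(E) = 3 - 1*0 = 3 + 0 = 3)
sqrt(l(-73) + Z(h)) = sqrt(0 + 3) = sqrt(3)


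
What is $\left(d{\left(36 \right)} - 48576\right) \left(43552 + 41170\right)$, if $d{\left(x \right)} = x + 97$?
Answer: $-4104187846$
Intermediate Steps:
$d{\left(x \right)} = 97 + x$
$\left(d{\left(36 \right)} - 48576\right) \left(43552 + 41170\right) = \left(\left(97 + 36\right) - 48576\right) \left(43552 + 41170\right) = \left(133 - 48576\right) 84722 = \left(-48443\right) 84722 = -4104187846$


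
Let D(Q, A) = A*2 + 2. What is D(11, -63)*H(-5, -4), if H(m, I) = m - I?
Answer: 124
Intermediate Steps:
D(Q, A) = 2 + 2*A (D(Q, A) = 2*A + 2 = 2 + 2*A)
D(11, -63)*H(-5, -4) = (2 + 2*(-63))*(-5 - 1*(-4)) = (2 - 126)*(-5 + 4) = -124*(-1) = 124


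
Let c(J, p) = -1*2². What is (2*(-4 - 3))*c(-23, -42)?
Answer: 56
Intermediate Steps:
c(J, p) = -4 (c(J, p) = -1*4 = -4)
(2*(-4 - 3))*c(-23, -42) = (2*(-4 - 3))*(-4) = (2*(-7))*(-4) = -14*(-4) = 56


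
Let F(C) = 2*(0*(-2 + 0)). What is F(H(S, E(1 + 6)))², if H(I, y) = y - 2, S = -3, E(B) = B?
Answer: 0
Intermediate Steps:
H(I, y) = -2 + y
F(C) = 0 (F(C) = 2*(0*(-2)) = 2*0 = 0)
F(H(S, E(1 + 6)))² = 0² = 0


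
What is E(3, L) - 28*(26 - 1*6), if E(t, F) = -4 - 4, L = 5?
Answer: -568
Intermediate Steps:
E(t, F) = -8
E(3, L) - 28*(26 - 1*6) = -8 - 28*(26 - 1*6) = -8 - 28*(26 - 6) = -8 - 28*20 = -8 - 560 = -568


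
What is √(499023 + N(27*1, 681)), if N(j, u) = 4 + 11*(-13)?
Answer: 2*√124721 ≈ 706.32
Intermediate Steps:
N(j, u) = -139 (N(j, u) = 4 - 143 = -139)
√(499023 + N(27*1, 681)) = √(499023 - 139) = √498884 = 2*√124721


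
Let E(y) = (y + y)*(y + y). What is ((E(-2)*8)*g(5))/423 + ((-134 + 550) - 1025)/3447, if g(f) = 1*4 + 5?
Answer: 137531/54003 ≈ 2.5467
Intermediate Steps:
E(y) = 4*y² (E(y) = (2*y)*(2*y) = 4*y²)
g(f) = 9 (g(f) = 4 + 5 = 9)
((E(-2)*8)*g(5))/423 + ((-134 + 550) - 1025)/3447 = (((4*(-2)²)*8)*9)/423 + ((-134 + 550) - 1025)/3447 = (((4*4)*8)*9)*(1/423) + (416 - 1025)*(1/3447) = ((16*8)*9)*(1/423) - 609*1/3447 = (128*9)*(1/423) - 203/1149 = 1152*(1/423) - 203/1149 = 128/47 - 203/1149 = 137531/54003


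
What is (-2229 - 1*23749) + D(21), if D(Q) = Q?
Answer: -25957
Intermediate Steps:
(-2229 - 1*23749) + D(21) = (-2229 - 1*23749) + 21 = (-2229 - 23749) + 21 = -25978 + 21 = -25957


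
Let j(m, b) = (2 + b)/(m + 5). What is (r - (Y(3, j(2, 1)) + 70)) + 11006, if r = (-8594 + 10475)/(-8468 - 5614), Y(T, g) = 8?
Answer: 51295405/4694 ≈ 10928.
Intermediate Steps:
j(m, b) = (2 + b)/(5 + m)
r = -627/4694 (r = 1881/(-14082) = 1881*(-1/14082) = -627/4694 ≈ -0.13357)
(r - (Y(3, j(2, 1)) + 70)) + 11006 = (-627/4694 - (8 + 70)) + 11006 = (-627/4694 - 1*78) + 11006 = (-627/4694 - 78) + 11006 = -366759/4694 + 11006 = 51295405/4694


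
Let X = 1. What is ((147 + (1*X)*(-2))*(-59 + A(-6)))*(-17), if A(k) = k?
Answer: 160225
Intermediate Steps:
((147 + (1*X)*(-2))*(-59 + A(-6)))*(-17) = ((147 + (1*1)*(-2))*(-59 - 6))*(-17) = ((147 + 1*(-2))*(-65))*(-17) = ((147 - 2)*(-65))*(-17) = (145*(-65))*(-17) = -9425*(-17) = 160225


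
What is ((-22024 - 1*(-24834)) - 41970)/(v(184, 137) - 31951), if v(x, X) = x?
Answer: 39160/31767 ≈ 1.2327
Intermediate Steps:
((-22024 - 1*(-24834)) - 41970)/(v(184, 137) - 31951) = ((-22024 - 1*(-24834)) - 41970)/(184 - 31951) = ((-22024 + 24834) - 41970)/(-31767) = (2810 - 41970)*(-1/31767) = -39160*(-1/31767) = 39160/31767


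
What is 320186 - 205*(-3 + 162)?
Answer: 287591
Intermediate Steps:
320186 - 205*(-3 + 162) = 320186 - 205*159 = 320186 - 1*32595 = 320186 - 32595 = 287591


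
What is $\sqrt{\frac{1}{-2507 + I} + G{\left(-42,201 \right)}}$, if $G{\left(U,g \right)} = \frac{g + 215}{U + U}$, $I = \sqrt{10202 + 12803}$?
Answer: $\frac{\sqrt{-5475729 + 2184 \sqrt{23005}}}{21 \sqrt{2507 - \sqrt{23005}}} \approx 2.2255 i$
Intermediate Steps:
$I = \sqrt{23005} \approx 151.67$
$G{\left(U,g \right)} = \frac{215 + g}{2 U}$
$\sqrt{\frac{1}{-2507 + I} + G{\left(-42,201 \right)}} = \sqrt{\frac{1}{-2507 + \sqrt{23005}} + \frac{215 + 201}{2 \left(-42\right)}} = \sqrt{\frac{1}{-2507 + \sqrt{23005}} + \frac{1}{2} \left(- \frac{1}{42}\right) 416} = \sqrt{\frac{1}{-2507 + \sqrt{23005}} - \frac{104}{21}} = \sqrt{- \frac{104}{21} + \frac{1}{-2507 + \sqrt{23005}}}$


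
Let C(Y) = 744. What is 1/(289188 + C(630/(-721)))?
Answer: 1/289932 ≈ 3.4491e-6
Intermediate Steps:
1/(289188 + C(630/(-721))) = 1/(289188 + 744) = 1/289932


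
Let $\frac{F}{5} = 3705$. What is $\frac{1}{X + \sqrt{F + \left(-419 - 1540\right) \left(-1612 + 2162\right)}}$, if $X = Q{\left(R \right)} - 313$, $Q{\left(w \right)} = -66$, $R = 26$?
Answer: $- \frac{379}{1202566} - \frac{5 i \sqrt{42357}}{1202566} \approx -0.00031516 - 0.0008557 i$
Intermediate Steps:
$F = 18525$ ($F = 5 \cdot 3705 = 18525$)
$X = -379$ ($X = -66 - 313 = -379$)
$\frac{1}{X + \sqrt{F + \left(-419 - 1540\right) \left(-1612 + 2162\right)}} = \frac{1}{-379 + \sqrt{18525 + \left(-419 - 1540\right) \left(-1612 + 2162\right)}} = \frac{1}{-379 + \sqrt{18525 - 1077450}} = \frac{1}{-379 + \sqrt{-1058925}} = \frac{1}{-379 + 5 i \sqrt{42357}}$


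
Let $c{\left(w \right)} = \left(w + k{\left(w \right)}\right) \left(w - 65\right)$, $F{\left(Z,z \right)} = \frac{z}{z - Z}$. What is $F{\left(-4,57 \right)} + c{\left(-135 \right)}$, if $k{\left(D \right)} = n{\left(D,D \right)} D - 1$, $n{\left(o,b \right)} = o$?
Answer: $- \frac{220685743}{61} \approx -3.6178 \cdot 10^{6}$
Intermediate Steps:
$k{\left(D \right)} = -1 + D^{2}$ ($k{\left(D \right)} = D D - 1 = D^{2} - 1 = -1 + D^{2}$)
$c{\left(w \right)} = \left(-65 + w\right) \left(-1 + w + w^{2}\right)$ ($c{\left(w \right)} = \left(w + \left(-1 + w^{2}\right)\right) \left(w - 65\right) = \left(-1 + w + w^{2}\right) \left(-65 + w\right) = \left(-65 + w\right) \left(-1 + w + w^{2}\right)$)
$F{\left(-4,57 \right)} + c{\left(-135 \right)} = \frac{57}{57 - -4} + \left(65 + \left(-135\right)^{3} - -8910 - 64 \left(-135\right)^{2}\right) = \frac{57}{57 + 4} + \left(65 - 2460375 + 8910 - 1166400\right) = \frac{57}{61} + \left(65 - 2460375 + 8910 - 1166400\right) = 57 \cdot \frac{1}{61} - 3617800 = \frac{57}{61} - 3617800 = - \frac{220685743}{61}$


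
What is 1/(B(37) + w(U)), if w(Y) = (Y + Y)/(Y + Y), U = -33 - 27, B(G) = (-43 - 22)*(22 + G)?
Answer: -1/3834 ≈ -0.00026082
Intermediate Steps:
B(G) = -1430 - 65*G (B(G) = -65*(22 + G) = -1430 - 65*G)
U = -60
w(Y) = 1 (w(Y) = (2*Y)/((2*Y)) = (2*Y)*(1/(2*Y)) = 1)
1/(B(37) + w(U)) = 1/((-1430 - 65*37) + 1) = 1/((-1430 - 2405) + 1) = 1/(-3835 + 1) = 1/(-3834) = -1/3834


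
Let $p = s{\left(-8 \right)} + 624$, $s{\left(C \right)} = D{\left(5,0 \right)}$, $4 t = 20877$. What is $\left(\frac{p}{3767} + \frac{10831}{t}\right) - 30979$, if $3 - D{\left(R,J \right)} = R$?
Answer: $- \frac{2436125725159}{78643659} \approx -30977.0$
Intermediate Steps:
$D{\left(R,J \right)} = 3 - R$
$t = \frac{20877}{4}$ ($t = \frac{1}{4} \cdot 20877 = \frac{20877}{4} \approx 5219.3$)
$s{\left(C \right)} = -2$ ($s{\left(C \right)} = 3 - 5 = -2$)
$p = 622$ ($p = -2 + 624 = 622$)
$\left(\frac{p}{3767} + \frac{10831}{t}\right) - 30979 = \left(\frac{622}{3767} + \frac{10831}{\frac{20877}{4}}\right) - 30979 = \left(622 \cdot \frac{1}{3767} + 10831 \cdot \frac{4}{20877}\right) - 30979 = \left(\frac{622}{3767} + \frac{43324}{20877}\right) - 30979 = \frac{176187002}{78643659} - 30979 = - \frac{2436125725159}{78643659}$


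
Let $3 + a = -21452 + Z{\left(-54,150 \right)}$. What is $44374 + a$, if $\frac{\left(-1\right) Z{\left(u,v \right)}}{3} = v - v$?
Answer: $22919$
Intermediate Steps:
$Z{\left(u,v \right)} = 0$ ($Z{\left(u,v \right)} = - 3 \left(v - v\right) = \left(-3\right) 0 = 0$)
$a = -21455$ ($a = -3 + \left(-21452 + 0\right) = -3 - 21452 = -21455$)
$44374 + a = 44374 - 21455 = 22919$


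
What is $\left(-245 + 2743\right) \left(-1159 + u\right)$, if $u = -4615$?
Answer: $-14423452$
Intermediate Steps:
$\left(-245 + 2743\right) \left(-1159 + u\right) = \left(-245 + 2743\right) \left(-1159 - 4615\right) = 2498 \left(-5774\right) = -14423452$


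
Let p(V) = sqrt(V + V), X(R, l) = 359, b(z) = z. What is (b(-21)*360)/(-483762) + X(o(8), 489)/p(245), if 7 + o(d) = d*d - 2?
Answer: 1260/80627 + 359*sqrt(10)/70 ≈ 16.234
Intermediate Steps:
o(d) = -9 + d**2 (o(d) = -7 + (d*d - 2) = -7 + (d**2 - 2) = -7 + (-2 + d**2) = -9 + d**2)
p(V) = sqrt(2)*sqrt(V) (p(V) = sqrt(2*V) = sqrt(2)*sqrt(V))
(b(-21)*360)/(-483762) + X(o(8), 489)/p(245) = -21*360/(-483762) + 359/((sqrt(2)*sqrt(245))) = -7560*(-1/483762) + 359/((sqrt(2)*(7*sqrt(5)))) = 1260/80627 + 359/((7*sqrt(10))) = 1260/80627 + 359*(sqrt(10)/70) = 1260/80627 + 359*sqrt(10)/70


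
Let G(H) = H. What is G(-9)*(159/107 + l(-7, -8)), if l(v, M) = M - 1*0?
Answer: 6273/107 ≈ 58.626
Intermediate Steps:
l(v, M) = M (l(v, M) = M + 0 = M)
G(-9)*(159/107 + l(-7, -8)) = -9*(159/107 - 8) = -9*(-697/107) = 6273/107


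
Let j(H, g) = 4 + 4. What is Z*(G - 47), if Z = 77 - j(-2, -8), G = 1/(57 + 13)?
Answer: -226941/70 ≈ -3242.0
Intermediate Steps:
j(H, g) = 8
G = 1/70 ≈ 0.014286
Z = 69 (Z = 77 - 1*8 = 77 - 8 = 69)
Z*(G - 47) = 69*(1/70 - 47) = 69*(-3289/70) = -226941/70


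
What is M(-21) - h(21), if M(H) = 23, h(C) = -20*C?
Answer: 443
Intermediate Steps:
M(-21) - h(21) = 23 - (-20)*21 = 23 - 1*(-420) = 23 + 420 = 443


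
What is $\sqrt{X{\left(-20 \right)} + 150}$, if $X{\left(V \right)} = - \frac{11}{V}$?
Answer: $\frac{\sqrt{15055}}{10} \approx 12.27$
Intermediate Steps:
$\sqrt{X{\left(-20 \right)} + 150} = \sqrt{- \frac{11}{-20} + 150} = \sqrt{\left(-11\right) \left(- \frac{1}{20}\right) + 150} = \sqrt{\frac{11}{20} + 150} = \sqrt{\frac{3011}{20}} = \frac{\sqrt{15055}}{10}$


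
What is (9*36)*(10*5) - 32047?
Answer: -15847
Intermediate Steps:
(9*36)*(10*5) - 32047 = 324*50 - 32047 = 16200 - 32047 = -15847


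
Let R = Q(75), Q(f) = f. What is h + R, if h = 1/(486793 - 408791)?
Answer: 5850151/78002 ≈ 75.000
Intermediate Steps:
R = 75
h = 1/78002 ≈ 1.2820e-5
h + R = 1/78002 + 75 = 5850151/78002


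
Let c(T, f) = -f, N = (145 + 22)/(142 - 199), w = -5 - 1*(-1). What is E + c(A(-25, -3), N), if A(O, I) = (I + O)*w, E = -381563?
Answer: -21748924/57 ≈ -3.8156e+5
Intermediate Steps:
w = -4 (w = -5 + 1 = -4)
N = -167/57 (N = 167/(-57) = 167*(-1/57) = -167/57 ≈ -2.9298)
A(O, I) = -4*I - 4*O (A(O, I) = (I + O)*(-4) = -4*I - 4*O)
E + c(A(-25, -3), N) = -381563 - 1*(-167/57) = -381563 + 167/57 = -21748924/57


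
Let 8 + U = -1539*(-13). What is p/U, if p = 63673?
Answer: 63673/19999 ≈ 3.1838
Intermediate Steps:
U = 19999 (U = -8 - 1539*(-13) = -8 + 20007 = 19999)
p/U = 63673/19999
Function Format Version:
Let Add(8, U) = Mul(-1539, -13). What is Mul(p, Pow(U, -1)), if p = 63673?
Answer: Rational(63673, 19999) ≈ 3.1838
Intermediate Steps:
U = 19999 (U = Add(-8, Mul(-1539, -13)) = Add(-8, 20007) = 19999)
Mul(p, Pow(U, -1)) = Mul(63673, Pow(19999, -1)) = Mul(63673, Rational(1, 19999)) = Rational(63673, 19999)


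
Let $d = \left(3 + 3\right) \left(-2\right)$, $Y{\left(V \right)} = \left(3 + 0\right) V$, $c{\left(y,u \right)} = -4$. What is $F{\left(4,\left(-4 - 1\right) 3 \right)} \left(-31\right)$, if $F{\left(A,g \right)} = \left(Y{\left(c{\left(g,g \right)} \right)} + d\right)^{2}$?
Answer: $-17856$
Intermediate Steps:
$Y{\left(V \right)} = 3 V$
$d = -12$ ($d = 6 \left(-2\right) = -12$)
$F{\left(A,g \right)} = 576$ ($F{\left(A,g \right)} = \left(3 \left(-4\right) - 12\right)^{2} = \left(-12 - 12\right)^{2} = \left(-24\right)^{2} = 576$)
$F{\left(4,\left(-4 - 1\right) 3 \right)} \left(-31\right) = 576 \left(-31\right) = -17856$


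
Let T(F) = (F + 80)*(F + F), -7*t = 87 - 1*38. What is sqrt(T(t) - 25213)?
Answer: 3*I*sqrt(2915) ≈ 161.97*I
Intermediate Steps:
t = -7 (t = -(87 - 1*38)/7 = -(87 - 38)/7 = -1/7*49 = -7)
T(F) = 2*F*(80 + F) (T(F) = (80 + F)*(2*F) = 2*F*(80 + F))
sqrt(T(t) - 25213) = sqrt(2*(-7)*(80 - 7) - 25213) = sqrt(2*(-7)*73 - 25213) = sqrt(-1022 - 25213) = sqrt(-26235) = 3*I*sqrt(2915)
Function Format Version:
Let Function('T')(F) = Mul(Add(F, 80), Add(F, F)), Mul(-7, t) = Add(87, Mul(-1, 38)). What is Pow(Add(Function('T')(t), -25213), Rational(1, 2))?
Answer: Mul(3, I, Pow(2915, Rational(1, 2))) ≈ Mul(161.97, I)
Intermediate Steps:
t = -7 (t = Mul(Rational(-1, 7), Add(87, Mul(-1, 38))) = Mul(Rational(-1, 7), Add(87, -38)) = Mul(Rational(-1, 7), 49) = -7)
Function('T')(F) = Mul(2, F, Add(80, F)) (Function('T')(F) = Mul(Add(80, F), Mul(2, F)) = Mul(2, F, Add(80, F)))
Pow(Add(Function('T')(t), -25213), Rational(1, 2)) = Pow(Add(Mul(2, -7, Add(80, -7)), -25213), Rational(1, 2)) = Pow(Add(Mul(2, -7, 73), -25213), Rational(1, 2)) = Pow(Add(-1022, -25213), Rational(1, 2)) = Pow(-26235, Rational(1, 2)) = Mul(3, I, Pow(2915, Rational(1, 2)))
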